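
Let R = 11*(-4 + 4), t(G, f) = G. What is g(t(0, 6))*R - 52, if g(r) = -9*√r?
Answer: -52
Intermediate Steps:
R = 0 (R = 11*0 = 0)
g(t(0, 6))*R - 52 = -9*√0*0 - 52 = -9*0*0 - 52 = 0*0 - 52 = 0 - 52 = -52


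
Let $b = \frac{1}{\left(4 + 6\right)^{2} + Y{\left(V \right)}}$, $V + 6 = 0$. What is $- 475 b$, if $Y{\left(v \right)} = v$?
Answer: $- \frac{475}{94} \approx -5.0532$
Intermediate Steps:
$V = -6$ ($V = -6 + 0 = -6$)
$b = \frac{1}{94}$ ($b = \frac{1}{\left(4 + 6\right)^{2} - 6} = \frac{1}{10^{2} - 6} = \frac{1}{100 - 6} = \frac{1}{94} \approx 0.010638$)
$- 475 b = \left(-475\right) \frac{1}{94} = - \frac{475}{94}$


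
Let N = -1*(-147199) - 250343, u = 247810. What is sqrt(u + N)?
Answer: 9*sqrt(1786) ≈ 380.35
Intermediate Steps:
N = -103144 (N = 147199 - 250343 = -103144)
sqrt(u + N) = sqrt(247810 - 103144) = sqrt(144666) = 9*sqrt(1786)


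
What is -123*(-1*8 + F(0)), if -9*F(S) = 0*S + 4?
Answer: 3116/3 ≈ 1038.7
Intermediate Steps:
F(S) = -4/9 (F(S) = -(0*S + 4)/9 = -(0 + 4)/9 = -⅑*4 = -4/9)
-123*(-1*8 + F(0)) = -123*(-1*8 - 4/9) = -123*(-8 - 4/9) = -123*(-76/9) = 3116/3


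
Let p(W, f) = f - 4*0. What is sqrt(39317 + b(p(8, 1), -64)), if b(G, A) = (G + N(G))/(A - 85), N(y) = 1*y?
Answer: sqrt(872876419)/149 ≈ 198.29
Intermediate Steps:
N(y) = y
p(W, f) = f (p(W, f) = f + 0 = f)
b(G, A) = 2*G/(-85 + A) (b(G, A) = (G + G)/(A - 85) = (2*G)/(-85 + A) = 2*G/(-85 + A))
sqrt(39317 + b(p(8, 1), -64)) = sqrt(39317 + 2*1/(-85 - 64)) = sqrt(39317 + 2*1/(-149)) = sqrt(39317 + 2*1*(-1/149)) = sqrt(39317 - 2/149) = sqrt(5858231/149) = sqrt(872876419)/149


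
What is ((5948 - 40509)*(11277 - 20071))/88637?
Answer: 303929434/88637 ≈ 3428.9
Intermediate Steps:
((5948 - 40509)*(11277 - 20071))/88637 = -34561*(-8794)*(1/88637) = 303929434*(1/88637) = 303929434/88637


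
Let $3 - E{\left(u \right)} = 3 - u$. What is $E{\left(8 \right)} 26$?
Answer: $208$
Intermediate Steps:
$E{\left(u \right)} = u$ ($E{\left(u \right)} = 3 - \left(3 - u\right) = 3 + \left(-3 + u\right) = u$)
$E{\left(8 \right)} 26 = 8 \cdot 26 = 208$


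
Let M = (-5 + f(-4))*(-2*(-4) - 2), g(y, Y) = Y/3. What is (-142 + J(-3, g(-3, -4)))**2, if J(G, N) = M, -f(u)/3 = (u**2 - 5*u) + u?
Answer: 559504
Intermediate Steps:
g(y, Y) = Y/3 (g(y, Y) = Y*(1/3) = Y/3)
f(u) = -3*u**2 + 12*u (f(u) = -3*((u**2 - 5*u) + u) = -3*(u**2 - 4*u) = -3*u**2 + 12*u)
M = -606 (M = (-5 + 3*(-4)*(4 - 1*(-4)))*(-2*(-4) - 2) = (-5 + 3*(-4)*(4 + 4))*(8 - 2) = (-5 + 3*(-4)*8)*6 = (-5 - 96)*6 = -101*6 = -606)
J(G, N) = -606
(-142 + J(-3, g(-3, -4)))**2 = (-142 - 606)**2 = (-748)**2 = 559504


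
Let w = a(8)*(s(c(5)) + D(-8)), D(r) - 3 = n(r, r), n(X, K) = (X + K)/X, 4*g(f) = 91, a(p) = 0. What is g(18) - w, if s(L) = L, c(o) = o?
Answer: 91/4 ≈ 22.750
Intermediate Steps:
g(f) = 91/4 (g(f) = (¼)*91 = 91/4)
n(X, K) = (K + X)/X
D(r) = 5 (D(r) = 3 + (r + r)/r = 3 + (2*r)/r = 3 + 2 = 5)
w = 0 (w = 0*(5 + 5) = 0*10 = 0)
g(18) - w = 91/4 - 1*0 = 91/4 + 0 = 91/4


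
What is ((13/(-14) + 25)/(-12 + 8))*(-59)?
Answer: 19883/56 ≈ 355.05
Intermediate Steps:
((13/(-14) + 25)/(-12 + 8))*(-59) = ((13*(-1/14) + 25)/(-4))*(-59) = ((-13/14 + 25)*(-¼))*(-59) = ((337/14)*(-¼))*(-59) = -337/56*(-59) = 19883/56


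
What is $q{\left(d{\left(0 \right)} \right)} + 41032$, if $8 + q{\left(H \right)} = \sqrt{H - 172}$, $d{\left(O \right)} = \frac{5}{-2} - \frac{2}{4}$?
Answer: $41024 + 5 i \sqrt{7} \approx 41024.0 + 13.229 i$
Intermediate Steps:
$d{\left(O \right)} = -3$ ($d{\left(O \right)} = 5 \left(- \frac{1}{2}\right) - \frac{1}{2} = - \frac{5}{2} - \frac{1}{2} = -3$)
$q{\left(H \right)} = -8 + \sqrt{-172 + H}$ ($q{\left(H \right)} = -8 + \sqrt{H - 172} = -8 + \sqrt{-172 + H}$)
$q{\left(d{\left(0 \right)} \right)} + 41032 = \left(-8 + \sqrt{-172 - 3}\right) + 41032 = \left(-8 + \sqrt{-175}\right) + 41032 = \left(-8 + 5 i \sqrt{7}\right) + 41032 = 41024 + 5 i \sqrt{7}$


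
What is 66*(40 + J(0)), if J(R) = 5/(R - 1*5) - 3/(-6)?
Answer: 2607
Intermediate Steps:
J(R) = 1/2 + 5/(-5 + R) (J(R) = 5/(R - 5) - 3*(-1/6) = 5/(-5 + R) + 1/2 = 1/2 + 5/(-5 + R))
66*(40 + J(0)) = 66*(40 + (5 + 0)/(2*(-5 + 0))) = 66*(40 + (1/2)*5/(-5)) = 66*(40 + (1/2)*(-1/5)*5) = 66*(40 - 1/2) = 66*(79/2) = 2607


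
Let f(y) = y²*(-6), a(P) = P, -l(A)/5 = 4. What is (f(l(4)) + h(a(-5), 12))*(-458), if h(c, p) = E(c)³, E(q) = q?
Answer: 1156450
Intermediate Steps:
l(A) = -20 (l(A) = -5*4 = -20)
h(c, p) = c³
f(y) = -6*y²
(f(l(4)) + h(a(-5), 12))*(-458) = (-6*(-20)² + (-5)³)*(-458) = (-6*400 - 125)*(-458) = (-2400 - 125)*(-458) = -2525*(-458) = 1156450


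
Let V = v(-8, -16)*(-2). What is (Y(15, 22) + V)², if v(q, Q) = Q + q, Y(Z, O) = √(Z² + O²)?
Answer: (48 + √709)² ≈ 5569.2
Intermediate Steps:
Y(Z, O) = √(O² + Z²)
V = 48 (V = (-16 - 8)*(-2) = -24*(-2) = 48)
(Y(15, 22) + V)² = (√(22² + 15²) + 48)² = (√(484 + 225) + 48)² = (√709 + 48)² = (48 + √709)²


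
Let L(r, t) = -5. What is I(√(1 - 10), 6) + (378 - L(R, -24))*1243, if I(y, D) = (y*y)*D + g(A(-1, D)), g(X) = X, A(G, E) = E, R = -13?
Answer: 476021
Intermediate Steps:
I(y, D) = D + D*y² (I(y, D) = (y*y)*D + D = y²*D + D = D*y² + D = D + D*y²)
I(√(1 - 10), 6) + (378 - L(R, -24))*1243 = 6*(1 + (√(1 - 10))²) + (378 - 1*(-5))*1243 = 6*(1 + (√(-9))²) + (378 + 5)*1243 = 6*(1 + (3*I)²) + 383*1243 = 6*(1 - 9) + 476069 = 6*(-8) + 476069 = -48 + 476069 = 476021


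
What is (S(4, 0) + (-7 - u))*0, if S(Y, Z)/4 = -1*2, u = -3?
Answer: 0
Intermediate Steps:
S(Y, Z) = -8 (S(Y, Z) = 4*(-1*2) = 4*(-2) = -8)
(S(4, 0) + (-7 - u))*0 = (-8 + (-7 - 1*(-3)))*0 = (-8 + (-7 + 3))*0 = (-8 - 4)*0 = -12*0 = 0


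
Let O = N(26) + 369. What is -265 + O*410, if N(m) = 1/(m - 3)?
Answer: 3473985/23 ≈ 1.5104e+5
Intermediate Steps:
N(m) = 1/(-3 + m)
O = 8488/23 (O = 1/(-3 + 26) + 369 = 1/23 + 369 = 8488/23 ≈ 369.04)
-265 + O*410 = -265 + (8488/23)*410 = -265 + 3480080/23 = 3473985/23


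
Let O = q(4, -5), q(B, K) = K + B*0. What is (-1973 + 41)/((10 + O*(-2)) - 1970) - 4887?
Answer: -1587953/325 ≈ -4886.0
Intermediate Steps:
q(B, K) = K (q(B, K) = K + 0 = K)
O = -5
(-1973 + 41)/((10 + O*(-2)) - 1970) - 4887 = (-1973 + 41)/((10 - 5*(-2)) - 1970) - 4887 = -1932/((10 + 10) - 1970) - 4887 = -1932/(20 - 1970) - 4887 = -1932/(-1950) - 4887 = -1932*(-1/1950) - 4887 = 322/325 - 4887 = -1587953/325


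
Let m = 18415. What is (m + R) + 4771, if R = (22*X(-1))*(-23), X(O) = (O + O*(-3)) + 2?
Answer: 21162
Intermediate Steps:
X(O) = 2 - 2*O (X(O) = (O - 3*O) + 2 = -2*O + 2 = 2 - 2*O)
R = -2024 (R = (22*(2 - 2*(-1)))*(-23) = (22*(2 + 2))*(-23) = (22*4)*(-23) = 88*(-23) = -2024)
(m + R) + 4771 = (18415 - 2024) + 4771 = 16391 + 4771 = 21162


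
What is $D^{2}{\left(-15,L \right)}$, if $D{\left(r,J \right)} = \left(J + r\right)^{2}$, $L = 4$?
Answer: $14641$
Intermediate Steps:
$D^{2}{\left(-15,L \right)} = \left(\left(4 - 15\right)^{2}\right)^{2} = \left(\left(-11\right)^{2}\right)^{2} = 121^{2} = 14641$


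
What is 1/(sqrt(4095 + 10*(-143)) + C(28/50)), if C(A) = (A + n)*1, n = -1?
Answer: 275/1665504 + 625*sqrt(2665)/1665504 ≈ 0.019538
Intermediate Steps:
C(A) = -1 + A (C(A) = (A - 1)*1 = (-1 + A)*1 = -1 + A)
1/(sqrt(4095 + 10*(-143)) + C(28/50)) = 1/(sqrt(4095 + 10*(-143)) + (-1 + 28/50)) = 1/(sqrt(4095 - 1430) + (-1 + 28*(1/50))) = 1/(sqrt(2665) + (-1 + 14/25)) = 1/(sqrt(2665) - 11/25) = 1/(-11/25 + sqrt(2665))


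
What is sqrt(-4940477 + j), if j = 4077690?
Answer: I*sqrt(862787) ≈ 928.86*I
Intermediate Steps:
sqrt(-4940477 + j) = sqrt(-4940477 + 4077690) = sqrt(-862787) = I*sqrt(862787)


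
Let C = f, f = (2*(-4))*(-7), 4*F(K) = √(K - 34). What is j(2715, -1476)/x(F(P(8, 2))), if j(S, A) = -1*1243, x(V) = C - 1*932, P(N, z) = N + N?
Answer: 1243/876 ≈ 1.4189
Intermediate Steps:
P(N, z) = 2*N
F(K) = √(-34 + K)/4 (F(K) = √(K - 34)/4 = √(-34 + K)/4)
f = 56 (f = -8*(-7) = 56)
C = 56
x(V) = -876 (x(V) = 56 - 1*932 = 56 - 932 = -876)
j(S, A) = -1243
j(2715, -1476)/x(F(P(8, 2))) = -1243/(-876) = -1243*(-1/876) = 1243/876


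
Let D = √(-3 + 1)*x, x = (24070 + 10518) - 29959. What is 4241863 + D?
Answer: 4241863 + 4629*I*√2 ≈ 4.2419e+6 + 6546.4*I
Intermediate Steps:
x = 4629 (x = 34588 - 29959 = 4629)
D = 4629*I*√2 (D = √(-3 + 1)*4629 = √(-2)*4629 = (I*√2)*4629 = 4629*I*√2 ≈ 6546.4*I)
4241863 + D = 4241863 + 4629*I*√2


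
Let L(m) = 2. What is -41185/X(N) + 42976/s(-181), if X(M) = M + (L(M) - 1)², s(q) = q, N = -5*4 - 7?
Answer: 6337109/4706 ≈ 1346.6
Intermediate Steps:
N = -27 (N = -20 - 7 = -27)
X(M) = 1 + M (X(M) = M + (2 - 1)² = M + 1² = M + 1 = 1 + M)
-41185/X(N) + 42976/s(-181) = -41185/(1 - 27) + 42976/(-181) = -41185/(-26) + 42976*(-1/181) = -41185*(-1/26) - 42976/181 = 41185/26 - 42976/181 = 6337109/4706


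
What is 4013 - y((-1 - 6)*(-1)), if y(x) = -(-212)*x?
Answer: 2529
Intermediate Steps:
y(x) = 212*x
4013 - y((-1 - 6)*(-1)) = 4013 - 212*(-1 - 6)*(-1) = 4013 - 212*(-7*(-1)) = 4013 - 212*7 = 4013 - 1*1484 = 4013 - 1484 = 2529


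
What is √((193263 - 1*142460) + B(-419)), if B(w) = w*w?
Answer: 2*√56591 ≈ 475.78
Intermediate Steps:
B(w) = w²
√((193263 - 1*142460) + B(-419)) = √((193263 - 1*142460) + (-419)²) = √((193263 - 142460) + 175561) = √(50803 + 175561) = √226364 = 2*√56591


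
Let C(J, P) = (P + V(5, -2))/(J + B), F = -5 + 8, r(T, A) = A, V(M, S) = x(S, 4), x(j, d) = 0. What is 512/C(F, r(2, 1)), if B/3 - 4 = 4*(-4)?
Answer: -16896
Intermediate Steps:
V(M, S) = 0
F = 3
B = -36 (B = 12 + 3*(4*(-4)) = 12 + 3*(-16) = 12 - 48 = -36)
C(J, P) = P/(-36 + J) (C(J, P) = (P + 0)/(J - 36) = P/(-36 + J))
512/C(F, r(2, 1)) = 512/((1/(-36 + 3))) = 512/((1/(-33))) = 512/((1*(-1/33))) = 512/(-1/33) = 512*(-33) = -16896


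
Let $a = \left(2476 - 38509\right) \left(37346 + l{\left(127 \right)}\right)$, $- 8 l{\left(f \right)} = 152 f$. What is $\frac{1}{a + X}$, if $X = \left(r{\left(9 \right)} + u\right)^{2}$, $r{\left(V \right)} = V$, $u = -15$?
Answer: $- \frac{1}{1258740753} \approx -7.9444 \cdot 10^{-10}$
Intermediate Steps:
$l{\left(f \right)} = - 19 f$ ($l{\left(f \right)} = - \frac{152 f}{8} = - 19 f$)
$a = -1258740789$ ($a = \left(2476 - 38509\right) \left(37346 - 2413\right) = - 36033 \left(37346 - 2413\right) = \left(-36033\right) 34933 = -1258740789$)
$X = 36$ ($X = \left(9 - 15\right)^{2} = \left(-6\right)^{2} = 36$)
$\frac{1}{a + X} = \frac{1}{-1258740789 + 36} = \frac{1}{-1258740753} = - \frac{1}{1258740753}$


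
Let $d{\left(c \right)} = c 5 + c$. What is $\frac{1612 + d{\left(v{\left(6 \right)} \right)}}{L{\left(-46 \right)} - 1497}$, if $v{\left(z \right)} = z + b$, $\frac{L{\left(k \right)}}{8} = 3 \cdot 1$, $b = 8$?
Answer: $- \frac{1696}{1473} \approx -1.1514$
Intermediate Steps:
$L{\left(k \right)} = 24$ ($L{\left(k \right)} = 8 \cdot 3 \cdot 1 = 8 \cdot 3 = 24$)
$v{\left(z \right)} = 8 + z$ ($v{\left(z \right)} = z + 8 = 8 + z$)
$d{\left(c \right)} = 6 c$ ($d{\left(c \right)} = 5 c + c = 6 c$)
$\frac{1612 + d{\left(v{\left(6 \right)} \right)}}{L{\left(-46 \right)} - 1497} = \frac{1612 + 6 \left(8 + 6\right)}{24 - 1497} = \frac{1612 + 6 \cdot 14}{24 + \left(-2358 + \left(-1 + 862\right)\right)} = \frac{1612 + 84}{24 + \left(-2358 + 861\right)} = \frac{1696}{24 - 1497} = \frac{1696}{-1473} = 1696 \left(- \frac{1}{1473}\right) = - \frac{1696}{1473}$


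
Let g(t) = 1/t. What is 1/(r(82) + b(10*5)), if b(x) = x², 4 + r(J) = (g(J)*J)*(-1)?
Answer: 1/2495 ≈ 0.00040080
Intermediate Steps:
r(J) = -5 (r(J) = -4 + (J/J)*(-1) = -4 + 1*(-1) = -4 - 1 = -5)
1/(r(82) + b(10*5)) = 1/(-5 + (10*5)²) = 1/(-5 + 50²) = 1/(-5 + 2500) = 1/2495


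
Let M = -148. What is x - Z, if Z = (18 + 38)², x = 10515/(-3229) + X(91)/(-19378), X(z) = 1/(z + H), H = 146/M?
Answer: -654204047288184/208394587241 ≈ -3139.3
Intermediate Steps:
H = -73/74 (H = 146/(-148) = 146*(-1/148) = -73/74 ≈ -0.98649)
X(z) = 1/(-73/74 + z) (X(z) = 1/(z - 73/74) = 1/(-73/74 + z))
x = -678621700408/208394587241 (x = 10515/(-3229) + (74/(-73 + 74*91))/(-19378) = 10515*(-1/3229) + (74/(-73 + 6734))*(-1/19378) = -10515/3229 + (74/6661)*(-1/19378) = -10515/3229 - 37/64538429 = -678621700408/208394587241 ≈ -3.2564)
Z = 3136 (Z = 56² = 3136)
x - Z = -678621700408/208394587241 - 1*3136 = -678621700408/208394587241 - 3136 = -654204047288184/208394587241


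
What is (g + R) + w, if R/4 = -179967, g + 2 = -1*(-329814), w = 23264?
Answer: -366792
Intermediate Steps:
g = 329812 (g = -2 - 1*(-329814) = -2 + 329814 = 329812)
R = -719868 (R = 4*(-179967) = -719868)
(g + R) + w = (329812 - 719868) + 23264 = -390056 + 23264 = -366792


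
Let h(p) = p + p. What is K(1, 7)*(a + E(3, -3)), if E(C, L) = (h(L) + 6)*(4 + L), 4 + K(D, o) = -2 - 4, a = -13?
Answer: 130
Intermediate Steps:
h(p) = 2*p
K(D, o) = -10 (K(D, o) = -4 + (-2 - 4) = -4 - 6 = -10)
E(C, L) = (4 + L)*(6 + 2*L) (E(C, L) = (2*L + 6)*(4 + L) = (6 + 2*L)*(4 + L) = (4 + L)*(6 + 2*L))
K(1, 7)*(a + E(3, -3)) = -10*(-13 + (24 + 2*(-3)² + 14*(-3))) = -10*(-13 + (24 + 2*9 - 42)) = -10*(-13 + (24 + 18 - 42)) = -10*(-13 + 0) = -10*(-13) = 130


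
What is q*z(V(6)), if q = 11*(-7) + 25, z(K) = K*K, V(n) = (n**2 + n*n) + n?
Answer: -316368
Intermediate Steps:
V(n) = n + 2*n**2 (V(n) = (n**2 + n**2) + n = 2*n**2 + n = n + 2*n**2)
z(K) = K**2
q = -52 (q = -77 + 25 = -52)
q*z(V(6)) = -52*36*(1 + 2*6)**2 = -52*36*(1 + 12)**2 = -52*(6*13)**2 = -52*78**2 = -52*6084 = -316368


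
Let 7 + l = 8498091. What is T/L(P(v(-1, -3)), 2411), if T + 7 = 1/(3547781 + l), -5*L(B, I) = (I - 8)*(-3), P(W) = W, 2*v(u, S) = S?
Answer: -3123002/643249191 ≈ -0.0048550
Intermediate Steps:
l = 8498084 (l = -7 + 8498091 = 8498084)
v(u, S) = S/2
L(B, I) = -24/5 + 3*I/5 (L(B, I) = -(I - 8)*(-3)/5 = -(-8 + I)*(-3)/5 = -(24 - 3*I)/5 = -24/5 + 3*I/5)
T = -84321054/12045865 (T = -7 + 1/(3547781 + 8498084) = -7 + 1/12045865 = -84321054/12045865 ≈ -7.0000)
T/L(P(v(-1, -3)), 2411) = -84321054/(12045865*(-24/5 + (⅗)*2411)) = -84321054/(12045865*(-24/5 + 7233/5)) = -84321054/(12045865*7209/5) = -84321054/12045865*5/7209 = -3123002/643249191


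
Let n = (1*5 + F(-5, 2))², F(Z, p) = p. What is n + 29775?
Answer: 29824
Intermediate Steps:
n = 49 (n = (1*5 + 2)² = (5 + 2)² = 7² = 49)
n + 29775 = 49 + 29775 = 29824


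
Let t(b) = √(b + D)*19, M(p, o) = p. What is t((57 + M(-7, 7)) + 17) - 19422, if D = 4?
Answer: -19422 + 19*√71 ≈ -19262.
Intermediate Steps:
t(b) = 19*√(4 + b) (t(b) = √(b + 4)*19 = √(4 + b)*19 = 19*√(4 + b))
t((57 + M(-7, 7)) + 17) - 19422 = 19*√(4 + ((57 - 7) + 17)) - 19422 = 19*√(4 + (50 + 17)) - 19422 = 19*√(4 + 67) - 19422 = 19*√71 - 19422 = -19422 + 19*√71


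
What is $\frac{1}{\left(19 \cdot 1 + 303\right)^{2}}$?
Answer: $\frac{1}{103684} \approx 9.6447 \cdot 10^{-6}$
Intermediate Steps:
$\frac{1}{\left(19 \cdot 1 + 303\right)^{2}} = \frac{1}{\left(19 + 303\right)^{2}} = \frac{1}{322^{2}} = \frac{1}{103684}$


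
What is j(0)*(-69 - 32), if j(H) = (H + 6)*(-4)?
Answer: 2424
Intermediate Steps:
j(H) = -24 - 4*H (j(H) = (6 + H)*(-4) = -24 - 4*H)
j(0)*(-69 - 32) = (-24 - 4*0)*(-69 - 32) = (-24 + 0)*(-101) = -24*(-101) = 2424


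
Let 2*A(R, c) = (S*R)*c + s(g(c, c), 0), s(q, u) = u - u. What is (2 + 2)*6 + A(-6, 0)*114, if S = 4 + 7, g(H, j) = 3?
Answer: 24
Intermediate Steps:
s(q, u) = 0
S = 11
A(R, c) = 11*R*c/2 (A(R, c) = ((11*R)*c + 0)/2 = (11*R*c + 0)/2 = (11*R*c)/2 = 11*R*c/2)
(2 + 2)*6 + A(-6, 0)*114 = (2 + 2)*6 + ((11/2)*(-6)*0)*114 = 4*6 + 0*114 = 24 + 0 = 24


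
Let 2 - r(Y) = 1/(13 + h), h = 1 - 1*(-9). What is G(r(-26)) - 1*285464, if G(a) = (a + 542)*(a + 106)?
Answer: -119945643/529 ≈ -2.2674e+5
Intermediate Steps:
h = 10 (h = 1 + 9 = 10)
r(Y) = 45/23 (r(Y) = 2 - 1/(13 + 10) = 2 - 1/23 = 45/23)
G(a) = (106 + a)*(542 + a) (G(a) = (542 + a)*(106 + a) = (106 + a)*(542 + a))
G(r(-26)) - 1*285464 = (57452 + (45/23)² + 648*(45/23)) - 1*285464 = (57452 + 2025/529 + 29160/23) - 285464 = 31064813/529 - 285464 = -119945643/529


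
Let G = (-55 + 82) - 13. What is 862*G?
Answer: 12068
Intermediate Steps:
G = 14 (G = 27 - 13 = 14)
862*G = 862*14 = 12068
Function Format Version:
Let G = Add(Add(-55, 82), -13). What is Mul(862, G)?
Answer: 12068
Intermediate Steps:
G = 14 (G = Add(27, -13) = 14)
Mul(862, G) = Mul(862, 14) = 12068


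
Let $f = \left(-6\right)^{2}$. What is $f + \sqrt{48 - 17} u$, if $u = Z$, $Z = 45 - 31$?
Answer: $36 + 14 \sqrt{31} \approx 113.95$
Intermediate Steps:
$f = 36$
$Z = 14$
$u = 14$
$f + \sqrt{48 - 17} u = 36 + \sqrt{48 - 17} \cdot 14 = 36 + \sqrt{31} \cdot 14 = 36 + 14 \sqrt{31}$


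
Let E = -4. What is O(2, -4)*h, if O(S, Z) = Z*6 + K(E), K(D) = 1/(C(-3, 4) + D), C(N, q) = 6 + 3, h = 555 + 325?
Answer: -20944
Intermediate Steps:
h = 880
C(N, q) = 9
K(D) = 1/(9 + D)
O(S, Z) = ⅕ + 6*Z (O(S, Z) = Z*6 + 1/(9 - 4) = 6*Z + 1/5 = 6*Z + ⅕ = ⅕ + 6*Z)
O(2, -4)*h = (⅕ + 6*(-4))*880 = (⅕ - 24)*880 = -119/5*880 = -20944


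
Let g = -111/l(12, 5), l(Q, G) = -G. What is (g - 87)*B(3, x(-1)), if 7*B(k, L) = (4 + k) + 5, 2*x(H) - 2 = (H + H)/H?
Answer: -3888/35 ≈ -111.09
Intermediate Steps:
x(H) = 2 (x(H) = 1 + ((H + H)/H)/2 = 1 + ((2*H)/H)/2 = 1 + (½)*2 = 1 + 1 = 2)
B(k, L) = 9/7 + k/7 (B(k, L) = ((4 + k) + 5)/7 = (9 + k)/7 = 9/7 + k/7)
g = 111/5 (g = -111/((-1*5)) = -111/(-5) = -111*(-⅕) = 111/5 ≈ 22.200)
(g - 87)*B(3, x(-1)) = (111/5 - 87)*(9/7 + (⅐)*3) = -324*(9/7 + 3/7)/5 = -324/5*12/7 = -3888/35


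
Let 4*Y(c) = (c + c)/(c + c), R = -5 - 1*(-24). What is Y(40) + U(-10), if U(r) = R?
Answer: 77/4 ≈ 19.250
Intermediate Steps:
R = 19 (R = -5 + 24 = 19)
U(r) = 19
Y(c) = ¼ (Y(c) = ((c + c)/(c + c))/4 = ((2*c)/((2*c)))/4 = ((2*c)*(1/(2*c)))/4 = (¼)*1 = ¼)
Y(40) + U(-10) = ¼ + 19 = 77/4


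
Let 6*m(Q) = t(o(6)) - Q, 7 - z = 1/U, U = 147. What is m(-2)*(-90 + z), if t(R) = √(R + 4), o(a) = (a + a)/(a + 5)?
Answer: -12202/441 - 12202*√154/4851 ≈ -58.884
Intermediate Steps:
o(a) = 2*a/(5 + a) (o(a) = (2*a)/(5 + a) = 2*a/(5 + a))
t(R) = √(4 + R)
z = 1028/147 (z = 7 - 1/147 = 1028/147 ≈ 6.9932)
m(Q) = -Q/6 + √154/33 (m(Q) = (√(4 + 2*6/(5 + 6)) - Q)/6 = (√(4 + 2*6/11) - Q)/6 = (√(4 + 2*6*(1/11)) - Q)/6 = (√(4 + 12/11) - Q)/6 = (√(56/11) - Q)/6 = (2*√154/11 - Q)/6 = (-Q + 2*√154/11)/6 = -Q/6 + √154/33)
m(-2)*(-90 + z) = (-⅙*(-2) + √154/33)*(-90 + 1028/147) = (⅓ + √154/33)*(-12202/147) = -12202/441 - 12202*√154/4851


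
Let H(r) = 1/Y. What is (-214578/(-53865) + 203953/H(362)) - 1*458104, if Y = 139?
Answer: 23847118771/855 ≈ 2.7891e+7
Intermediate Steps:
H(r) = 1/139
(-214578/(-53865) + 203953/H(362)) - 1*458104 = (-214578/(-53865) + 203953/(1/139)) - 1*458104 = (-214578*(-1/53865) + 203953*139) - 458104 = (3406/855 + 28349467) - 458104 = 24238797691/855 - 458104 = 23847118771/855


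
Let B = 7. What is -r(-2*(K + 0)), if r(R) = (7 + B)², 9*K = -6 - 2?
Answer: -196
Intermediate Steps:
K = -8/9 (K = (-6 - 2)/9 = (⅑)*(-8) = -8/9 ≈ -0.88889)
r(R) = 196 (r(R) = (7 + 7)² = 14² = 196)
-r(-2*(K + 0)) = -1*196 = -196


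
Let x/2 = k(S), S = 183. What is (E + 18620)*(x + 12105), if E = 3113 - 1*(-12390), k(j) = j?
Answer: 425547933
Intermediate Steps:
x = 366 (x = 2*183 = 366)
E = 15503 (E = 3113 + 12390 = 15503)
(E + 18620)*(x + 12105) = (15503 + 18620)*(366 + 12105) = 34123*12471 = 425547933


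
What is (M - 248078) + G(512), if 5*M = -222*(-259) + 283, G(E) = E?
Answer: -1180049/5 ≈ -2.3601e+5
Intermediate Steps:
M = 57781/5 (M = (-222*(-259) + 283)/5 = (57498 + 283)/5 = (1/5)*57781 = 57781/5 ≈ 11556.)
(M - 248078) + G(512) = (57781/5 - 248078) + 512 = -1182609/5 + 512 = -1180049/5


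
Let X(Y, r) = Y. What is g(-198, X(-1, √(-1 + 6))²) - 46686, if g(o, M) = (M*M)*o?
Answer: -46884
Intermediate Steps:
g(o, M) = o*M² (g(o, M) = M²*o = o*M²)
g(-198, X(-1, √(-1 + 6))²) - 46686 = -198*((-1)²)² - 46686 = -198*1² - 46686 = -198*1 - 46686 = -198 - 46686 = -46884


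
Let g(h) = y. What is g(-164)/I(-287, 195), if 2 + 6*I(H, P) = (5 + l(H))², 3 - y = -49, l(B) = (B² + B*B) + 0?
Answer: 312/27140256047 ≈ 1.1496e-8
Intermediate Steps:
l(B) = 2*B² (l(B) = (B² + B²) + 0 = 2*B² + 0 = 2*B²)
y = 52 (y = 3 - 1*(-49) = 3 + 49 = 52)
g(h) = 52
I(H, P) = -⅓ + (5 + 2*H²)²/6
g(-164)/I(-287, 195) = 52/(-⅓ + (5 + 2*(-287)²)²/6) = 52/(-⅓ + (5 + 2*82369)²/6) = 52/(-⅓ + (5 + 164738)²/6) = 52/(-⅓ + (⅙)*164743²) = 52/(-⅓ + (⅙)*27140256049) = 52/(-⅓ + 27140256049/6) = 52/(27140256047/6) = 52*(6/27140256047) = 312/27140256047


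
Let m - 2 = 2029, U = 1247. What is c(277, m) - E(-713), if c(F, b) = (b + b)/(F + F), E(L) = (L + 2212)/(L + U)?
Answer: 669331/147918 ≈ 4.5250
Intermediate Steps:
m = 2031 (m = 2 + 2029 = 2031)
E(L) = (2212 + L)/(1247 + L) (E(L) = (L + 2212)/(L + 1247) = (2212 + L)/(1247 + L))
c(F, b) = b/F (c(F, b) = (2*b)/((2*F)) = (2*b)*(1/(2*F)) = b/F)
c(277, m) - E(-713) = 2031/277 - (2212 - 713)/(1247 - 713) = 2031*(1/277) - 1499/534 = 2031/277 - 1499/534 = 669331/147918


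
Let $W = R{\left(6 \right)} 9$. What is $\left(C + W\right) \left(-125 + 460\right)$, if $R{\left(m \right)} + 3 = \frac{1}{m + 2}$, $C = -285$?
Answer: $- \frac{833145}{8} \approx -1.0414 \cdot 10^{5}$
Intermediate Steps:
$R{\left(m \right)} = -3 + \frac{1}{2 + m}$ ($R{\left(m \right)} = -3 + \frac{1}{m + 2} = -3 + \frac{1}{2 + m}$)
$W = - \frac{207}{8}$ ($W = \frac{-5 - 18}{2 + 6} \cdot 9 = \frac{-5 - 18}{8} \cdot 9 = \frac{1}{8} \left(-23\right) 9 = \left(- \frac{23}{8}\right) 9 = - \frac{207}{8} \approx -25.875$)
$\left(C + W\right) \left(-125 + 460\right) = \left(-285 - \frac{207}{8}\right) \left(-125 + 460\right) = \left(- \frac{2487}{8}\right) 335 = - \frac{833145}{8}$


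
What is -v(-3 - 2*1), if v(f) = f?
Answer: 5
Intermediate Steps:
-v(-3 - 2*1) = -(-3 - 2*1) = -(-3 - 2) = -1*(-5) = 5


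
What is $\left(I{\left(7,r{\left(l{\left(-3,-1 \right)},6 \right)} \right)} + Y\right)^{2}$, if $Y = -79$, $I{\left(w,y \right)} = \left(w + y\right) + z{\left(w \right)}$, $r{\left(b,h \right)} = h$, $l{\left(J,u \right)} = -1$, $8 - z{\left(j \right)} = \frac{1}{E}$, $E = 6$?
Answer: $\frac{121801}{36} \approx 3383.4$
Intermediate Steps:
$z{\left(j \right)} = \frac{47}{6}$ ($z{\left(j \right)} = 8 - \frac{1}{6} = \frac{47}{6}$)
$I{\left(w,y \right)} = \frac{47}{6} + w + y$ ($I{\left(w,y \right)} = \left(w + y\right) + \frac{47}{6} = \frac{47}{6} + w + y$)
$\left(I{\left(7,r{\left(l{\left(-3,-1 \right)},6 \right)} \right)} + Y\right)^{2} = \left(\left(\frac{47}{6} + 7 + 6\right) - 79\right)^{2} = \left(\frac{125}{6} - 79\right)^{2} = \left(- \frac{349}{6}\right)^{2} = \frac{121801}{36}$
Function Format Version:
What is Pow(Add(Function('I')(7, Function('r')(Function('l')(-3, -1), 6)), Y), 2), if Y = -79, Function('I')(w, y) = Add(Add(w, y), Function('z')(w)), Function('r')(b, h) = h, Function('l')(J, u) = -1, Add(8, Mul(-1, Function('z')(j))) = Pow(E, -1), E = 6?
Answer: Rational(121801, 36) ≈ 3383.4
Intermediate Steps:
Function('z')(j) = Rational(47, 6) (Function('z')(j) = Add(8, Mul(-1, Pow(6, -1))) = Add(8, Mul(-1, Rational(1, 6))) = Add(8, Rational(-1, 6)) = Rational(47, 6))
Function('I')(w, y) = Add(Rational(47, 6), w, y) (Function('I')(w, y) = Add(Add(w, y), Rational(47, 6)) = Add(Rational(47, 6), w, y))
Pow(Add(Function('I')(7, Function('r')(Function('l')(-3, -1), 6)), Y), 2) = Pow(Add(Add(Rational(47, 6), 7, 6), -79), 2) = Pow(Add(Rational(125, 6), -79), 2) = Pow(Rational(-349, 6), 2) = Rational(121801, 36)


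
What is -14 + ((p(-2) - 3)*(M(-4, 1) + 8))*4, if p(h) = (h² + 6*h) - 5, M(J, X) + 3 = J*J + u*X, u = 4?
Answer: -1614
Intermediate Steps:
M(J, X) = -3 + J² + 4*X (M(J, X) = -3 + (J*J + 4*X) = -3 + (J² + 4*X) = -3 + J² + 4*X)
p(h) = -5 + h² + 6*h
-14 + ((p(-2) - 3)*(M(-4, 1) + 8))*4 = -14 + (((-5 + (-2)² + 6*(-2)) - 3)*((-3 + (-4)² + 4*1) + 8))*4 = -14 + (((-5 + 4 - 12) - 3)*((-3 + 16 + 4) + 8))*4 = -14 + ((-13 - 3)*(17 + 8))*4 = -14 - 16*25*4 = -14 - 400*4 = -14 - 1600 = -1614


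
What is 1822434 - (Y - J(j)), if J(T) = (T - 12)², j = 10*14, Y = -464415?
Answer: 2303233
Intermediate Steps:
j = 140
J(T) = (-12 + T)²
1822434 - (Y - J(j)) = 1822434 - (-464415 - (-12 + 140)²) = 1822434 - (-464415 - 1*128²) = 1822434 - (-464415 - 1*16384) = 1822434 - (-464415 - 16384) = 1822434 - 1*(-480799) = 1822434 + 480799 = 2303233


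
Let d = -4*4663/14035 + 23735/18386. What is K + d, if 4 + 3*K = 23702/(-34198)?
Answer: -7070338623743/4412354373490 ≈ -1.6024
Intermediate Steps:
d = -9814947/258047510 (d = -18652*1/14035 + 23735*(1/18386) = -18652/14035 + 23735/18386 = -9814947/258047510 ≈ -0.038035)
K = -26749/17099 (K = -4/3 + (23702/(-34198))/3 = -4/3 + (23702*(-1/34198))/3 = -4/3 + (⅓)*(-11851/17099) = -4/3 - 11851/51297 = -26749/17099 ≈ -1.5644)
K + d = -26749/17099 - 9814947/258047510 = -7070338623743/4412354373490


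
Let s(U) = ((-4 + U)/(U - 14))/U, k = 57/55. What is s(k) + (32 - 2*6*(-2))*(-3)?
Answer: -6818723/40641 ≈ -167.78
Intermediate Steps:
k = 57/55 (k = 57*(1/55) = 57/55 ≈ 1.0364)
s(U) = (-4 + U)/(U*(-14 + U)) (s(U) = ((-4 + U)/(-14 + U))/U = (-4 + U)/(U*(-14 + U)))
s(k) + (32 - 2*6*(-2))*(-3) = (-4 + 57/55)/((57/55)*(-14 + 57/55)) + (32 - 2*6*(-2))*(-3) = (55/57)*(-163/55)/(-713/55) + (32 - 12*(-2))*(-3) = (55/57)*(-55/713)*(-163/55) + (32 + 24)*(-3) = 8965/40641 + 56*(-3) = 8965/40641 - 168 = -6818723/40641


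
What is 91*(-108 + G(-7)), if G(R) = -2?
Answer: -10010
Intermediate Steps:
91*(-108 + G(-7)) = 91*(-108 - 2) = 91*(-110) = -10010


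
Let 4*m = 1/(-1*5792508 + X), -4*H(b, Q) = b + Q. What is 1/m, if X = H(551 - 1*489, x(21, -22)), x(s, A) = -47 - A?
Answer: -23170069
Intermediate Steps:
H(b, Q) = -Q/4 - b/4 (H(b, Q) = -(b + Q)/4 = -(Q + b)/4 = -Q/4 - b/4)
X = -37/4 (X = -(-47 - 1*(-22))/4 - (551 - 1*489)/4 = -(-47 + 22)/4 - (551 - 489)/4 = -1/4*(-25) - 1/4*62 = 25/4 - 31/2 = -37/4 ≈ -9.2500)
m = -1/23170069 (m = 1/(4*(-1*5792508 - 37/4)) = 1/(4*(-5792508 - 37/4)) = 1/(4*(-23170069/4)) = (1/4)*(-4/23170069) = -1/23170069 ≈ -4.3159e-8)
1/m = 1/(-1/23170069) = -23170069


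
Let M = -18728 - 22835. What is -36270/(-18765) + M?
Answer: -17330965/417 ≈ -41561.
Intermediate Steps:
M = -41563
-36270/(-18765) + M = -36270/(-18765) - 41563 = -36270*(-1/18765) - 41563 = 806/417 - 41563 = -17330965/417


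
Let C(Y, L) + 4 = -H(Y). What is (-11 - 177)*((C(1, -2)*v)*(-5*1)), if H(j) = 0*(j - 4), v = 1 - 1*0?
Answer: -3760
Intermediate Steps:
v = 1 (v = 1 + 0 = 1)
H(j) = 0 (H(j) = 0*(-4 + j) = 0)
C(Y, L) = -4 (C(Y, L) = -4 - 1*0 = -4 + 0 = -4)
(-11 - 177)*((C(1, -2)*v)*(-5*1)) = (-11 - 177)*((-4*1)*(-5*1)) = -(-752)*(-5) = -188*20 = -3760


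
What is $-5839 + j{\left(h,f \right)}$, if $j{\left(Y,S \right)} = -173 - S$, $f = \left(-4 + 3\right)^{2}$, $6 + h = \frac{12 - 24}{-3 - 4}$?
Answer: $-6013$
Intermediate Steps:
$h = - \frac{30}{7}$ ($h = -6 + \frac{12 - 24}{-3 - 4} = -6 - \frac{12}{-7} = -6 - - \frac{12}{7} = -6 + \frac{12}{7} = - \frac{30}{7} \approx -4.2857$)
$f = 1$ ($f = \left(-1\right)^{2} = 1$)
$-5839 + j{\left(h,f \right)} = -5839 - 174 = -6013$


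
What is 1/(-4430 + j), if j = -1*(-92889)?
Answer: 1/88459 ≈ 1.1305e-5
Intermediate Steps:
j = 92889
1/(-4430 + j) = 1/(-4430 + 92889) = 1/88459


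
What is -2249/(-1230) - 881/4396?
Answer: 4401487/2703540 ≈ 1.6280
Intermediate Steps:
-2249/(-1230) - 881/4396 = -2249*(-1/1230) - 881*1/4396 = 2249/1230 - 881/4396 = 4401487/2703540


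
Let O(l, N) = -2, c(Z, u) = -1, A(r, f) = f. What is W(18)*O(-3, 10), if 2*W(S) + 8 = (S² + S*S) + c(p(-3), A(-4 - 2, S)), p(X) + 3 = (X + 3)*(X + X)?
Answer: -639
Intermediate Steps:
p(X) = -3 + 2*X*(3 + X) (p(X) = -3 + (X + 3)*(X + X) = -3 + (3 + X)*(2*X) = -3 + 2*X*(3 + X))
W(S) = -9/2 + S² (W(S) = -4 + ((S² + S*S) - 1)/2 = -4 + ((S² + S²) - 1)/2 = -4 + (2*S² - 1)/2 = -4 + (-1 + 2*S²)/2 = -4 + (-½ + S²) = -9/2 + S²)
W(18)*O(-3, 10) = (-9/2 + 18²)*(-2) = (-9/2 + 324)*(-2) = (639/2)*(-2) = -639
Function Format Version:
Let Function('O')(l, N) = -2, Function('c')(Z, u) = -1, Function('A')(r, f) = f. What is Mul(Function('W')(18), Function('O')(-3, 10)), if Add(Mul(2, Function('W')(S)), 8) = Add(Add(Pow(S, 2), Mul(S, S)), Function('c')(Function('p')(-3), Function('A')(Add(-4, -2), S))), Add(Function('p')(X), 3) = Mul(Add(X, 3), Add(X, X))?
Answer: -639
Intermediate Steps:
Function('p')(X) = Add(-3, Mul(2, X, Add(3, X))) (Function('p')(X) = Add(-3, Mul(Add(X, 3), Add(X, X))) = Add(-3, Mul(Add(3, X), Mul(2, X))) = Add(-3, Mul(2, X, Add(3, X))))
Function('W')(S) = Add(Rational(-9, 2), Pow(S, 2)) (Function('W')(S) = Add(-4, Mul(Rational(1, 2), Add(Add(Pow(S, 2), Mul(S, S)), -1))) = Add(-4, Mul(Rational(1, 2), Add(Add(Pow(S, 2), Pow(S, 2)), -1))) = Add(-4, Mul(Rational(1, 2), Add(Mul(2, Pow(S, 2)), -1))) = Add(-4, Mul(Rational(1, 2), Add(-1, Mul(2, Pow(S, 2))))) = Add(-4, Add(Rational(-1, 2), Pow(S, 2))) = Add(Rational(-9, 2), Pow(S, 2)))
Mul(Function('W')(18), Function('O')(-3, 10)) = Mul(Add(Rational(-9, 2), Pow(18, 2)), -2) = Mul(Add(Rational(-9, 2), 324), -2) = Mul(Rational(639, 2), -2) = -639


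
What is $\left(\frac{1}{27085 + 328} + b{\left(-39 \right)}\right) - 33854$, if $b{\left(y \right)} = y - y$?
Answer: $- \frac{928039701}{27413} \approx -33854.0$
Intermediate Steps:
$b{\left(y \right)} = 0$
$\left(\frac{1}{27085 + 328} + b{\left(-39 \right)}\right) - 33854 = \left(\frac{1}{27085 + 328} + 0\right) - 33854 = \left(\frac{1}{27413} + 0\right) - 33854 = \frac{1}{27413} - 33854 = - \frac{928039701}{27413}$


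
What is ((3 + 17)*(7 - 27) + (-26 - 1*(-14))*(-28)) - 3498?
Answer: -3562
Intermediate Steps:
((3 + 17)*(7 - 27) + (-26 - 1*(-14))*(-28)) - 3498 = (20*(-20) + (-26 + 14)*(-28)) - 3498 = (-400 - 12*(-28)) - 3498 = (-400 + 336) - 3498 = -64 - 3498 = -3562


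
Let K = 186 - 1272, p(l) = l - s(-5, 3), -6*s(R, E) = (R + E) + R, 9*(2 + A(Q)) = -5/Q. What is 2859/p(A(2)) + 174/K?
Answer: -4658210/5611 ≈ -830.19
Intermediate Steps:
A(Q) = -2 - 5/(9*Q) (A(Q) = -2 + (-5/Q)/9 = -2 - 5/(9*Q))
s(R, E) = -R/3 - E/6 (s(R, E) = -((R + E) + R)/6 = -((E + R) + R)/6 = -(E + 2*R)/6 = -R/3 - E/6)
p(l) = -7/6 + l (p(l) = l - (-⅓*(-5) - ⅙*3) = l - (5/3 - ½) = l - 1*7/6 = l - 7/6 = -7/6 + l)
K = -1086
2859/p(A(2)) + 174/K = 2859/(-7/6 + (-2 - 5/9/2)) + 174/(-1086) = 2859/(-7/6 + (-2 - 5/9*½)) + 174*(-1/1086) = 2859/(-7/6 + (-2 - 5/18)) - 29/181 = 2859/(-7/6 - 41/18) - 29/181 = 2859/(-31/9) - 29/181 = 2859*(-9/31) - 29/181 = -25731/31 - 29/181 = -4658210/5611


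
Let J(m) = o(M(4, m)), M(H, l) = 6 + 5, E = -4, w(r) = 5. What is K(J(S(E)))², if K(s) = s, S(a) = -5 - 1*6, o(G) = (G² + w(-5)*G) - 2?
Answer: 30276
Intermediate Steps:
M(H, l) = 11
o(G) = -2 + G² + 5*G (o(G) = (G² + 5*G) - 2 = -2 + G² + 5*G)
S(a) = -11 (S(a) = -5 - 6 = -11)
J(m) = 174 (J(m) = -2 + 11² + 5*11 = -2 + 121 + 55 = 174)
K(J(S(E)))² = 174² = 30276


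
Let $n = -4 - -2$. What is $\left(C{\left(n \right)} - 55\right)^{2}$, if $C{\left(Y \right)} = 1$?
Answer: $2916$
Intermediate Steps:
$n = -2$ ($n = -4 + 2 = -2$)
$\left(C{\left(n \right)} - 55\right)^{2} = \left(1 - 55\right)^{2} = \left(-54\right)^{2} = 2916$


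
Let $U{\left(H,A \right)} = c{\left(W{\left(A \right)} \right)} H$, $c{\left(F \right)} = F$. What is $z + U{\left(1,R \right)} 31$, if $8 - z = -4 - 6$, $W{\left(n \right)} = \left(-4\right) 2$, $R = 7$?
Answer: $-230$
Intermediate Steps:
$W{\left(n \right)} = -8$
$U{\left(H,A \right)} = - 8 H$
$z = 18$ ($z = 8 - \left(-4 - 6\right) = 8 - -10 = 8 + 10 = 18$)
$z + U{\left(1,R \right)} 31 = 18 + \left(-8\right) 1 \cdot 31 = 18 - 248 = -230$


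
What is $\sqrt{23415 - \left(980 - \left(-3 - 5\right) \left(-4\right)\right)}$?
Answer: $\sqrt{22467} \approx 149.89$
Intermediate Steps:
$\sqrt{23415 - \left(980 - \left(-3 - 5\right) \left(-4\right)\right)} = \sqrt{23415 - 948} = \sqrt{22467}$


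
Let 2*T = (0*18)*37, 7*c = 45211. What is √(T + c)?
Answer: √316477/7 ≈ 80.366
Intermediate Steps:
c = 45211/7 (c = (⅐)*45211 = 45211/7 ≈ 6458.7)
T = 0 (T = ((0*18)*37)/2 = (0*37)/2 = (½)*0 = 0)
√(T + c) = √(0 + 45211/7) = √(45211/7) = √316477/7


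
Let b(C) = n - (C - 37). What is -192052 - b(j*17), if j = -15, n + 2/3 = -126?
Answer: -576652/3 ≈ -1.9222e+5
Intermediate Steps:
n = -380/3 (n = -2/3 - 126 = -380/3 ≈ -126.67)
b(C) = -269/3 - C (b(C) = -380/3 - (C - 37) = -380/3 - (-37 + C) = -380/3 + (37 - C) = -269/3 - C)
-192052 - b(j*17) = -192052 - (-269/3 - (-15)*17) = -192052 - (-269/3 - 1*(-255)) = -192052 - (-269/3 + 255) = -192052 - 1*496/3 = -192052 - 496/3 = -576652/3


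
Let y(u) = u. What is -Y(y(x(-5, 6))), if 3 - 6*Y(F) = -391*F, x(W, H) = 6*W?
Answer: 3909/2 ≈ 1954.5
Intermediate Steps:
Y(F) = ½ + 391*F/6 (Y(F) = ½ - (-391)*F/6 = ½ + 391*F/6)
-Y(y(x(-5, 6))) = -(½ + 391*(6*(-5))/6) = -(½ + (391/6)*(-30)) = -(½ - 1955) = -1*(-3909/2) = 3909/2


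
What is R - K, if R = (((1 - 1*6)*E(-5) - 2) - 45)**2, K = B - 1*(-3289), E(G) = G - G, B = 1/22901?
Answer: -24733081/22901 ≈ -1080.0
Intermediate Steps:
B = 1/22901 ≈ 4.3666e-5
E(G) = 0
K = 75321390/22901 (K = 1/22901 - 1*(-3289) = 1/22901 + 3289 = 75321390/22901 ≈ 3289.0)
R = 2209 (R = (((1 - 1*6)*0 - 2) - 45)**2 = (((1 - 6)*0 - 2) - 45)**2 = ((-5*0 - 2) - 45)**2 = ((0 - 2) - 45)**2 = (-2 - 45)**2 = (-47)**2 = 2209)
R - K = 2209 - 1*75321390/22901 = 2209 - 75321390/22901 = -24733081/22901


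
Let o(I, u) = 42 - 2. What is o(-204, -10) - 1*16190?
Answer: -16150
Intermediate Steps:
o(I, u) = 40
o(-204, -10) - 1*16190 = 40 - 1*16190 = 40 - 16190 = -16150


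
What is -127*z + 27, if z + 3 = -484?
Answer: 61876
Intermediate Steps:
z = -487 (z = -3 - 484 = -487)
-127*z + 27 = -127*(-487) + 27 = 61849 + 27 = 61876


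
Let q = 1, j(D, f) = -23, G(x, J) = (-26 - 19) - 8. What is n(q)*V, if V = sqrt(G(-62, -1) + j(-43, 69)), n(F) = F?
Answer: 2*I*sqrt(19) ≈ 8.7178*I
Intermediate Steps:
G(x, J) = -53 (G(x, J) = -45 - 8 = -53)
V = 2*I*sqrt(19) (V = sqrt(-53 - 23) = sqrt(-76) = 2*I*sqrt(19) ≈ 8.7178*I)
n(q)*V = 1*(2*I*sqrt(19)) = 2*I*sqrt(19)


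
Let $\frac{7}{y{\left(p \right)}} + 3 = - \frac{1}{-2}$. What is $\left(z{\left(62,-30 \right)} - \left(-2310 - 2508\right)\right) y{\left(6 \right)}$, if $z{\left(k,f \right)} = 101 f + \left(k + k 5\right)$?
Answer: $-6048$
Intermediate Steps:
$z{\left(k,f \right)} = 6 k + 101 f$ ($z{\left(k,f \right)} = 101 f + \left(k + 5 k\right) = 101 f + 6 k = 6 k + 101 f$)
$y{\left(p \right)} = - \frac{14}{5}$ ($y{\left(p \right)} = \frac{7}{-3 - \frac{1}{-2}} = \frac{7}{-3 - - \frac{1}{2}} = \frac{7}{-3 + \frac{1}{2}} = \frac{7}{- \frac{5}{2}} = 7 \left(- \frac{2}{5}\right) = - \frac{14}{5}$)
$\left(z{\left(62,-30 \right)} - \left(-2310 - 2508\right)\right) y{\left(6 \right)} = \left(\left(6 \cdot 62 + 101 \left(-30\right)\right) - \left(-2310 - 2508\right)\right) \left(- \frac{14}{5}\right) = \left(\left(372 - 3030\right) - -4818\right) \left(- \frac{14}{5}\right) = \left(-2658 + 4818\right) \left(- \frac{14}{5}\right) = 2160 \left(- \frac{14}{5}\right) = -6048$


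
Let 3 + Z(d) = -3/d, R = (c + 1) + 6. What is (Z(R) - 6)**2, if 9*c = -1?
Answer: 342225/3844 ≈ 89.028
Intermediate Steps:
c = -1/9 (c = (1/9)*(-1) = -1/9 ≈ -0.11111)
R = 62/9 (R = (-1/9 + 1) + 6 = 8/9 + 6 = 62/9 ≈ 6.8889)
Z(d) = -3 - 3/d
(Z(R) - 6)**2 = ((-3 - 3/62/9) - 6)**2 = ((-3 - 3*9/62) - 6)**2 = ((-3 - 27/62) - 6)**2 = (-213/62 - 6)**2 = (-585/62)**2 = 342225/3844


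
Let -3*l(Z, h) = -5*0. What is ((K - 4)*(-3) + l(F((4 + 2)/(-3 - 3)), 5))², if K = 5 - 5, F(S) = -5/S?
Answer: 144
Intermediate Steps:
l(Z, h) = 0 (l(Z, h) = -(-5)*0/3 = -⅓*0 = 0)
K = 0
((K - 4)*(-3) + l(F((4 + 2)/(-3 - 3)), 5))² = ((0 - 4)*(-3) + 0)² = (-4*(-3) + 0)² = (12 + 0)² = 12² = 144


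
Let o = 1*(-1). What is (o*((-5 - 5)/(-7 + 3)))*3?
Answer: -15/2 ≈ -7.5000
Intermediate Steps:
o = -1
(o*((-5 - 5)/(-7 + 3)))*3 = -(-5 - 5)/(-7 + 3)*3 = -(-10)/(-4)*3 = -(-10)*(-1)/4*3 = -1*5/2*3 = -5/2*3 = -15/2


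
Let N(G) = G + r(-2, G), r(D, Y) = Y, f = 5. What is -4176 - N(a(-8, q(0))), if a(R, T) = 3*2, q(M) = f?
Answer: -4188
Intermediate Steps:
q(M) = 5
a(R, T) = 6
N(G) = 2*G (N(G) = G + G = 2*G)
-4176 - N(a(-8, q(0))) = -4176 - 2*6 = -4176 - 1*12 = -4176 - 12 = -4188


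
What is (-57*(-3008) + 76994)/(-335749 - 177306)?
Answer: -49690/102611 ≈ -0.48426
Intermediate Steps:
(-57*(-3008) + 76994)/(-335749 - 177306) = (171456 + 76994)/(-513055) = 248450*(-1/513055) = -49690/102611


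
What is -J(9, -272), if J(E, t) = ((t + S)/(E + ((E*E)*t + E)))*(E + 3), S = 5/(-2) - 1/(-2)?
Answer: -548/3669 ≈ -0.14936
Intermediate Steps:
S = -2 (S = 5*(-1/2) - 1*(-1/2) = -5/2 + 1/2 = -2)
J(E, t) = (-2 + t)*(3 + E)/(2*E + t*E**2) (J(E, t) = ((t - 2)/(E + ((E*E)*t + E)))*(E + 3) = ((-2 + t)/(E + (E**2*t + E)))*(3 + E) = ((-2 + t)/(E + (t*E**2 + E)))*(3 + E) = ((-2 + t)/(E + (E + t*E**2)))*(3 + E) = ((-2 + t)/(2*E + t*E**2))*(3 + E) = (-2 + t)*(3 + E)/(2*E + t*E**2))
-J(9, -272) = -(-6 - 2*9 + 3*(-272) + 9*(-272))/(9*(2 + 9*(-272))) = -(-6 - 18 - 816 - 2448)/(9*(2 - 2448)) = -(-3288)/(9*(-2446)) = -(-1)*(-3288)/(9*2446) = -1*548/3669 = -548/3669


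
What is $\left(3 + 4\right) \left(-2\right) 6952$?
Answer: $-97328$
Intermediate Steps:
$\left(3 + 4\right) \left(-2\right) 6952 = 7 \left(-2\right) 6952 = \left(-14\right) 6952 = -97328$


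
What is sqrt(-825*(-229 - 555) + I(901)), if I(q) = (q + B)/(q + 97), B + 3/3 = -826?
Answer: sqrt(161053865263)/499 ≈ 804.24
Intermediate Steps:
B = -827 (B = -1 - 826 = -827)
I(q) = (-827 + q)/(97 + q) (I(q) = (q - 827)/(q + 97) = (-827 + q)/(97 + q))
sqrt(-825*(-229 - 555) + I(901)) = sqrt(-825*(-229 - 555) + (-827 + 901)/(97 + 901)) = sqrt(-825*(-784) + 74/998) = sqrt(646800 + (1/998)*74) = sqrt(646800 + 37/499) = sqrt(322753237/499) = sqrt(161053865263)/499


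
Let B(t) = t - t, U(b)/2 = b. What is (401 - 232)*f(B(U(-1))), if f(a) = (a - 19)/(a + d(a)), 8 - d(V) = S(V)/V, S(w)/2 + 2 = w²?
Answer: 0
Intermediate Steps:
S(w) = -4 + 2*w²
U(b) = 2*b
B(t) = 0
d(V) = 8 - (-4 + 2*V²)/V
f(a) = (-19 + a)/(8 - a + 4/a) (f(a) = (a - 19)/(a + (8 - 2*a + 4/a)) = (-19 + a)/(8 - a + 4/a))
(401 - 232)*f(B(U(-1))) = (401 - 232)*(0*(-19 + 0)/(4 - 1*0² + 8*0)) = 169*(0*(-19)/(4 - 1*0 + 0)) = 169*(0*(-19)/(4 + 0 + 0)) = 169*(0*(-19)/4) = 169*(0*(¼)*(-19)) = 169*0 = 0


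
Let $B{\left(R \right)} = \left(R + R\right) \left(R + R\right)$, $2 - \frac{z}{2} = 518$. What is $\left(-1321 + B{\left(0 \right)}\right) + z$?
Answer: $-2353$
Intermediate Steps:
$z = -1032$ ($z = 4 - 1036 = -1032$)
$B{\left(R \right)} = 4 R^{2}$ ($B{\left(R \right)} = 2 R 2 R = 4 R^{2}$)
$\left(-1321 + B{\left(0 \right)}\right) + z = \left(-1321 + 4 \cdot 0^{2}\right) - 1032 = \left(-1321 + 4 \cdot 0\right) - 1032 = \left(-1321 + 0\right) - 1032 = -1321 - 1032 = -2353$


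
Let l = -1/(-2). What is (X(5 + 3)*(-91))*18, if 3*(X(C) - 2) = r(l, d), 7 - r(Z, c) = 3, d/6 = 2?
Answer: -5460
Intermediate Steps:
d = 12 (d = 6*2 = 12)
l = ½ (l = -1*(-½) = ½ ≈ 0.50000)
r(Z, c) = 4 (r(Z, c) = 7 - 1*3 = 7 - 3 = 4)
X(C) = 10/3 (X(C) = 2 + (⅓)*4 = 2 + 4/3 = 10/3)
(X(5 + 3)*(-91))*18 = ((10/3)*(-91))*18 = -910/3*18 = -5460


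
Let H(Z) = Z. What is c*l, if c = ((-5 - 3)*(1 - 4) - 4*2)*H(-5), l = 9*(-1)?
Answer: 720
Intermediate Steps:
l = -9
c = -80 (c = ((-5 - 3)*(1 - 4) - 4*2)*(-5) = (-8*(-3) - 8)*(-5) = (24 - 8)*(-5) = 16*(-5) = -80)
c*l = -80*(-9) = 720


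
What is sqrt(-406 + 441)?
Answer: sqrt(35) ≈ 5.9161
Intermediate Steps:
sqrt(-406 + 441) = sqrt(35)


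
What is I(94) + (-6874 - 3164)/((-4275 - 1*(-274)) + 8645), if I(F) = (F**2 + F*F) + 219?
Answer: 13845961/774 ≈ 17889.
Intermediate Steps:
I(F) = 219 + 2*F**2 (I(F) = (F**2 + F**2) + 219 = 2*F**2 + 219 = 219 + 2*F**2)
I(94) + (-6874 - 3164)/((-4275 - 1*(-274)) + 8645) = (219 + 2*94**2) + (-6874 - 3164)/((-4275 - 1*(-274)) + 8645) = (219 + 2*8836) - 10038/((-4275 + 274) + 8645) = (219 + 17672) - 10038/(-4001 + 8645) = 17891 - 10038/4644 = 17891 - 10038*1/4644 = 17891 - 1673/774 = 13845961/774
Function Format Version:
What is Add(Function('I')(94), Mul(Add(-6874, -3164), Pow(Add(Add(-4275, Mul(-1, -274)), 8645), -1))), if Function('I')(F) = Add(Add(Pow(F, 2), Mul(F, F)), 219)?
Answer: Rational(13845961, 774) ≈ 17889.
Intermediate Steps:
Function('I')(F) = Add(219, Mul(2, Pow(F, 2))) (Function('I')(F) = Add(Add(Pow(F, 2), Pow(F, 2)), 219) = Add(Mul(2, Pow(F, 2)), 219) = Add(219, Mul(2, Pow(F, 2))))
Add(Function('I')(94), Mul(Add(-6874, -3164), Pow(Add(Add(-4275, Mul(-1, -274)), 8645), -1))) = Add(Add(219, Mul(2, Pow(94, 2))), Mul(Add(-6874, -3164), Pow(Add(Add(-4275, Mul(-1, -274)), 8645), -1))) = Add(Add(219, Mul(2, 8836)), Mul(-10038, Pow(Add(Add(-4275, 274), 8645), -1))) = Add(Add(219, 17672), Mul(-10038, Pow(Add(-4001, 8645), -1))) = Add(17891, Mul(-10038, Pow(4644, -1))) = Add(17891, Mul(-10038, Rational(1, 4644))) = Add(17891, Rational(-1673, 774)) = Rational(13845961, 774)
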